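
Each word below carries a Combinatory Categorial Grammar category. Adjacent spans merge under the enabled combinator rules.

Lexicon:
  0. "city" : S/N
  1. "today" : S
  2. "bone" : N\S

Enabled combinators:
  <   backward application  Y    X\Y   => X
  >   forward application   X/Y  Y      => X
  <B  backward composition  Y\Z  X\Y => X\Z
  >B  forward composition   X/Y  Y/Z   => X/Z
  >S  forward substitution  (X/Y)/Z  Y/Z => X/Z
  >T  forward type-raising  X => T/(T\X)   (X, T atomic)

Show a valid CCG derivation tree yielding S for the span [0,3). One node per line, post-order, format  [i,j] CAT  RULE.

[0,1] S/N  lex  "city"
[1,2] S  lex  "today"
[2,3] N\S  lex  "bone"
[1,3] N  <  k=2
[0,3] S  >  k=1

[0,3] S   >
  [0,1] "city" : S/N
  [1,3] N   <
    [1,2] "today" : S
    [2,3] "bone" : N\S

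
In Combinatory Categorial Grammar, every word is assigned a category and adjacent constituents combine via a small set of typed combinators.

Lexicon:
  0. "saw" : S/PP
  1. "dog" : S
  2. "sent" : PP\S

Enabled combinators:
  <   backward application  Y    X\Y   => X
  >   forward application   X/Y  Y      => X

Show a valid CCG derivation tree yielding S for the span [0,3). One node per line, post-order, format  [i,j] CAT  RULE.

[0,1] S/PP  lex  "saw"
[1,2] S  lex  "dog"
[2,3] PP\S  lex  "sent"
[1,3] PP  <  k=2
[0,3] S  >  k=1

[0,3] S   >
  [0,1] "saw" : S/PP
  [1,3] PP   <
    [1,2] "dog" : S
    [2,3] "sent" : PP\S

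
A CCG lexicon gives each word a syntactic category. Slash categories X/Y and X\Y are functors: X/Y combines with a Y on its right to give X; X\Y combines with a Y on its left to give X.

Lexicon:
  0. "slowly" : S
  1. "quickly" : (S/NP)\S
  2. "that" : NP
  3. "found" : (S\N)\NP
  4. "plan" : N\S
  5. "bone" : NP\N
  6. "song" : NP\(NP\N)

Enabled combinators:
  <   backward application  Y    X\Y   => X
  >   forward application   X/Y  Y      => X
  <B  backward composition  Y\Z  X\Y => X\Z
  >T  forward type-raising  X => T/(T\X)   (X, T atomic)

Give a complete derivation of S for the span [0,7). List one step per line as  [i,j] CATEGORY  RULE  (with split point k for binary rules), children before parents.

[0,1] S  lex  "slowly"
[1,2] (S/NP)\S  lex  "quickly"
[0,2] S/NP  <  k=1
[2,3] NP  lex  "that"
[3,4] (S\N)\NP  lex  "found"
[2,4] S\N  <  k=3
[4,5] N\S  lex  "plan"
[2,5] N\N  <B  k=4
[5,6] NP\N  lex  "bone"
[2,6] NP\N  <B  k=5
[6,7] NP\(NP\N)  lex  "song"
[2,7] NP  <  k=6
[0,7] S  >  k=2

[0,7] S   >
  [0,2] S/NP   <
    [0,1] "slowly" : S
    [1,2] "quickly" : (S/NP)\S
  [2,7] NP   <
    [2,6] NP\N   <B
      [2,5] N\N   <B
        [2,4] S\N   <
          [2,3] "that" : NP
          [3,4] "found" : (S\N)\NP
        [4,5] "plan" : N\S
      [5,6] "bone" : NP\N
    [6,7] "song" : NP\(NP\N)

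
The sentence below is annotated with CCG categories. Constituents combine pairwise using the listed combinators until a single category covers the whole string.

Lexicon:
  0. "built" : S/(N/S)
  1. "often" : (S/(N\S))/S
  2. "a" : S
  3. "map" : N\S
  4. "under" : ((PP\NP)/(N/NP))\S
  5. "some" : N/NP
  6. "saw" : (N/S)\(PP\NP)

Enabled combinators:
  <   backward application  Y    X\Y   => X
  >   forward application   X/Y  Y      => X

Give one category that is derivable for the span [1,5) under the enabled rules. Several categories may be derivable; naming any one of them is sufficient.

[0,7] S   >
  [0,1] "built" : S/(N/S)
  [1,7] N/S   <
    [1,6] PP\NP   >
      [1,5] (PP\NP)/(N/NP)   <
        [1,4] S   >
          [1,3] S/(N\S)   >
            [1,2] "often" : (S/(N\S))/S
            [2,3] "a" : S
          [3,4] "map" : N\S
        [4,5] "under" : ((PP\NP)/(N/NP))\S
      [5,6] "some" : N/NP
    [6,7] "saw" : (N/S)\(PP\NP)

(PP\NP)/(N/NP)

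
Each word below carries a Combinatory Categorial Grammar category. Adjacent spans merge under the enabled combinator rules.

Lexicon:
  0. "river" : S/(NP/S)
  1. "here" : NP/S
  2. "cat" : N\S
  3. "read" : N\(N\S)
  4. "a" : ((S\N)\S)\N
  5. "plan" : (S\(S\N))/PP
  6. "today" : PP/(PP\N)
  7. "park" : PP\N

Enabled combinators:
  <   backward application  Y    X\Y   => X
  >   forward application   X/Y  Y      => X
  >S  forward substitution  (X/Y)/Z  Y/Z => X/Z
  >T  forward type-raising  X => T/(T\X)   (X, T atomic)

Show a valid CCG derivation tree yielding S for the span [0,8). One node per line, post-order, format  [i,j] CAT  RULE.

[0,1] S/(NP/S)  lex  "river"
[1,2] NP/S  lex  "here"
[0,2] S  >  k=1
[2,3] N\S  lex  "cat"
[3,4] N\(N\S)  lex  "read"
[2,4] N  <  k=3
[4,5] ((S\N)\S)\N  lex  "a"
[2,5] (S\N)\S  <  k=4
[0,5] S\N  <  k=2
[5,6] (S\(S\N))/PP  lex  "plan"
[6,7] PP/(PP\N)  lex  "today"
[7,8] PP\N  lex  "park"
[6,8] PP  >  k=7
[5,8] S\(S\N)  >  k=6
[0,8] S  <  k=5

[0,8] S   <
  [0,5] S\N   <
    [0,2] S   >
      [0,1] "river" : S/(NP/S)
      [1,2] "here" : NP/S
    [2,5] (S\N)\S   <
      [2,4] N   <
        [2,3] "cat" : N\S
        [3,4] "read" : N\(N\S)
      [4,5] "a" : ((S\N)\S)\N
  [5,8] S\(S\N)   >
    [5,6] "plan" : (S\(S\N))/PP
    [6,8] PP   >
      [6,7] "today" : PP/(PP\N)
      [7,8] "park" : PP\N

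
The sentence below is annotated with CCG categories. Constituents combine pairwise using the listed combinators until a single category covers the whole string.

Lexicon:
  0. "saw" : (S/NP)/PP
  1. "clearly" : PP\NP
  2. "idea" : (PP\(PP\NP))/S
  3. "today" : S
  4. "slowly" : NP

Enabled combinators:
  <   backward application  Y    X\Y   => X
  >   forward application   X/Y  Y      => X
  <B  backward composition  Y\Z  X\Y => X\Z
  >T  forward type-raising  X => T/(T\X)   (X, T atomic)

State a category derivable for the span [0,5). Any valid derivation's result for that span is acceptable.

[0,5] S   >
  [0,4] S/NP   >
    [0,1] "saw" : (S/NP)/PP
    [1,4] PP   <
      [1,2] "clearly" : PP\NP
      [2,4] PP\(PP\NP)   >
        [2,3] "idea" : (PP\(PP\NP))/S
        [3,4] "today" : S
  [4,5] "slowly" : NP

S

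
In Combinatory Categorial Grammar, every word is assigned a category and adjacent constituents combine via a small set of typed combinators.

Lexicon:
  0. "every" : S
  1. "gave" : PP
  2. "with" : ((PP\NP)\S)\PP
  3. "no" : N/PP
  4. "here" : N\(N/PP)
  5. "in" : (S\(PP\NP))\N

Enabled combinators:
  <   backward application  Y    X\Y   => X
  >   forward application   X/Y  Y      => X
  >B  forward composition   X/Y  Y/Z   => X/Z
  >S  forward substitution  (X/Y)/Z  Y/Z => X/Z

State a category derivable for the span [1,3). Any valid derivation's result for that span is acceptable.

(PP\NP)\S

[0,6] S   <
  [0,3] PP\NP   <
    [0,1] "every" : S
    [1,3] (PP\NP)\S   <
      [1,2] "gave" : PP
      [2,3] "with" : ((PP\NP)\S)\PP
  [3,6] S\(PP\NP)   <
    [3,5] N   <
      [3,4] "no" : N/PP
      [4,5] "here" : N\(N/PP)
    [5,6] "in" : (S\(PP\NP))\N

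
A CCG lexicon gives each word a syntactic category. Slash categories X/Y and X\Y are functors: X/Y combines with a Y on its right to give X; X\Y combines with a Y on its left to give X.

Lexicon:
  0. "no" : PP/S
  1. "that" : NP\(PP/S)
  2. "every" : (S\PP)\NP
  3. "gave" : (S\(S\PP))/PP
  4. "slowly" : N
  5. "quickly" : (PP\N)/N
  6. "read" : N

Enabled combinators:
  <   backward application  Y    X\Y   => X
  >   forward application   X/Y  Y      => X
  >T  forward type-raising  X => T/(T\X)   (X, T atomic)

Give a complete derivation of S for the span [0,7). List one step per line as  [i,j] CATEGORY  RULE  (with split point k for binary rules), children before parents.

[0,7] S   <
  [0,3] S\PP   <
    [0,2] NP   <
      [0,1] "no" : PP/S
      [1,2] "that" : NP\(PP/S)
    [2,3] "every" : (S\PP)\NP
  [3,7] S\(S\PP)   >
    [3,4] "gave" : (S\(S\PP))/PP
    [4,7] PP   <
      [4,5] "slowly" : N
      [5,7] PP\N   >
        [5,6] "quickly" : (PP\N)/N
        [6,7] "read" : N

[0,1] PP/S  lex  "no"
[1,2] NP\(PP/S)  lex  "that"
[0,2] NP  <  k=1
[2,3] (S\PP)\NP  lex  "every"
[0,3] S\PP  <  k=2
[3,4] (S\(S\PP))/PP  lex  "gave"
[4,5] N  lex  "slowly"
[5,6] (PP\N)/N  lex  "quickly"
[6,7] N  lex  "read"
[5,7] PP\N  >  k=6
[4,7] PP  <  k=5
[3,7] S\(S\PP)  >  k=4
[0,7] S  <  k=3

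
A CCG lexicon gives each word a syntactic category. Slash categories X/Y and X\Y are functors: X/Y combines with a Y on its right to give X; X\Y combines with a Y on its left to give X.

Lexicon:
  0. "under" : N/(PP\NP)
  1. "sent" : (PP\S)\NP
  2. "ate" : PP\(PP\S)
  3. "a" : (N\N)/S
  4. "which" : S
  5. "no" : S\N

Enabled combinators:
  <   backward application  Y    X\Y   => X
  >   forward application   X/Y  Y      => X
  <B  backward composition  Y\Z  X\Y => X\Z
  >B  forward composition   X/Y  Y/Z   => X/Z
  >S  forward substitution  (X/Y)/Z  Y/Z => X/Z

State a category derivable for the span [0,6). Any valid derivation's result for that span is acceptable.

S

[0,6] S   <
  [0,3] N   >
    [0,1] "under" : N/(PP\NP)
    [1,3] PP\NP   <B
      [1,2] "sent" : (PP\S)\NP
      [2,3] "ate" : PP\(PP\S)
  [3,6] S\N   <B
    [3,5] N\N   >
      [3,4] "a" : (N\N)/S
      [4,5] "which" : S
    [5,6] "no" : S\N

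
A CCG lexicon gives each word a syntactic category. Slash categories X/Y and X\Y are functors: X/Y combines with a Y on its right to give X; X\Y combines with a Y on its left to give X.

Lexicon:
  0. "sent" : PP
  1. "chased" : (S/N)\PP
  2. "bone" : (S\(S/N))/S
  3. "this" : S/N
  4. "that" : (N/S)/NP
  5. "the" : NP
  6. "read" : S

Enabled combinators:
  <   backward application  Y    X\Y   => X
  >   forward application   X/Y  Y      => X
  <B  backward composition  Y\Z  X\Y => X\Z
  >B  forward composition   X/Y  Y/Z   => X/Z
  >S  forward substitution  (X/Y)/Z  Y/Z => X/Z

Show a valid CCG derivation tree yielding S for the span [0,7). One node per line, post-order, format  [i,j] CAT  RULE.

[0,7] S   <
  [0,2] S/N   <
    [0,1] "sent" : PP
    [1,2] "chased" : (S/N)\PP
  [2,7] S\(S/N)   >
    [2,3] "bone" : (S\(S/N))/S
    [3,7] S   >
      [3,4] "this" : S/N
      [4,7] N   >
        [4,6] N/S   >
          [4,5] "that" : (N/S)/NP
          [5,6] "the" : NP
        [6,7] "read" : S

[0,1] PP  lex  "sent"
[1,2] (S/N)\PP  lex  "chased"
[0,2] S/N  <  k=1
[2,3] (S\(S/N))/S  lex  "bone"
[3,4] S/N  lex  "this"
[4,5] (N/S)/NP  lex  "that"
[5,6] NP  lex  "the"
[4,6] N/S  >  k=5
[6,7] S  lex  "read"
[4,7] N  >  k=6
[3,7] S  >  k=4
[2,7] S\(S/N)  >  k=3
[0,7] S  <  k=2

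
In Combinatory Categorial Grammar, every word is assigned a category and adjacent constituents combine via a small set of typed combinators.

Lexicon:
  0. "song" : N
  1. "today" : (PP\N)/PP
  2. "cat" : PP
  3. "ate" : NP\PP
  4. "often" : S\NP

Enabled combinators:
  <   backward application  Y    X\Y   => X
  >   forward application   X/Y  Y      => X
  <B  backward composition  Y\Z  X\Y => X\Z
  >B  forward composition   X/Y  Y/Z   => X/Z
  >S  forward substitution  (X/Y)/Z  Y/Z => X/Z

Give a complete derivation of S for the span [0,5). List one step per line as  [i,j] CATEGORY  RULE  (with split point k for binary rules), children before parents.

[0,5] S   <
  [0,1] "song" : N
  [1,5] S\N   <B
    [1,4] NP\N   <B
      [1,3] PP\N   >
        [1,2] "today" : (PP\N)/PP
        [2,3] "cat" : PP
      [3,4] "ate" : NP\PP
    [4,5] "often" : S\NP

[0,1] N  lex  "song"
[1,2] (PP\N)/PP  lex  "today"
[2,3] PP  lex  "cat"
[1,3] PP\N  >  k=2
[3,4] NP\PP  lex  "ate"
[1,4] NP\N  <B  k=3
[4,5] S\NP  lex  "often"
[1,5] S\N  <B  k=4
[0,5] S  <  k=1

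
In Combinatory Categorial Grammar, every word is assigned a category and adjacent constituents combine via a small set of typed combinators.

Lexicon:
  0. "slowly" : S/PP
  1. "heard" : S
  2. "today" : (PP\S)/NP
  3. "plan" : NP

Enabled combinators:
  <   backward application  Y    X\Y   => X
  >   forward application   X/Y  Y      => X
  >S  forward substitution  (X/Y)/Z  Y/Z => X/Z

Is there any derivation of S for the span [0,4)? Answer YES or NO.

[0,4] S   >
  [0,1] "slowly" : S/PP
  [1,4] PP   <
    [1,2] "heard" : S
    [2,4] PP\S   >
      [2,3] "today" : (PP\S)/NP
      [3,4] "plan" : NP

YES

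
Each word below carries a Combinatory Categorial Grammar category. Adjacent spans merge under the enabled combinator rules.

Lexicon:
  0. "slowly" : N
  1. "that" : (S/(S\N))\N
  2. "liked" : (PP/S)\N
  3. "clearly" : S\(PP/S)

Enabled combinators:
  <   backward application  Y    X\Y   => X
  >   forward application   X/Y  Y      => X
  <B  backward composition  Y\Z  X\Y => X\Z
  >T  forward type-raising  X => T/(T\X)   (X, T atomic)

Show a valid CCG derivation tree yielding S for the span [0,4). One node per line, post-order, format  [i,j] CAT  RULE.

[0,1] N  lex  "slowly"
[1,2] (S/(S\N))\N  lex  "that"
[0,2] S/(S\N)  <  k=1
[2,3] (PP/S)\N  lex  "liked"
[3,4] S\(PP/S)  lex  "clearly"
[2,4] S\N  <B  k=3
[0,4] S  >  k=2

[0,4] S   >
  [0,2] S/(S\N)   <
    [0,1] "slowly" : N
    [1,2] "that" : (S/(S\N))\N
  [2,4] S\N   <B
    [2,3] "liked" : (PP/S)\N
    [3,4] "clearly" : S\(PP/S)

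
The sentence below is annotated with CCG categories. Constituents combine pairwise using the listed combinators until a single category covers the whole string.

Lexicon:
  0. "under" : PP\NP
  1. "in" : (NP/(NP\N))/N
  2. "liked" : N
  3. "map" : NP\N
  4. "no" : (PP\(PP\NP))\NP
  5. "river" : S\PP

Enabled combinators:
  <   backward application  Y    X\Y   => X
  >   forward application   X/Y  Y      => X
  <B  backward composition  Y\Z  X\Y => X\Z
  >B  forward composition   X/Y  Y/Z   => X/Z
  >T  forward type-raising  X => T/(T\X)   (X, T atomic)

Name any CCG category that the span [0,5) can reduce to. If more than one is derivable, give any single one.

PP

[0,6] S   <
  [0,5] PP   <
    [0,1] "under" : PP\NP
    [1,5] PP\(PP\NP)   <
      [1,4] NP   >
        [1,3] NP/(NP\N)   >
          [1,2] "in" : (NP/(NP\N))/N
          [2,3] "liked" : N
        [3,4] "map" : NP\N
      [4,5] "no" : (PP\(PP\NP))\NP
  [5,6] "river" : S\PP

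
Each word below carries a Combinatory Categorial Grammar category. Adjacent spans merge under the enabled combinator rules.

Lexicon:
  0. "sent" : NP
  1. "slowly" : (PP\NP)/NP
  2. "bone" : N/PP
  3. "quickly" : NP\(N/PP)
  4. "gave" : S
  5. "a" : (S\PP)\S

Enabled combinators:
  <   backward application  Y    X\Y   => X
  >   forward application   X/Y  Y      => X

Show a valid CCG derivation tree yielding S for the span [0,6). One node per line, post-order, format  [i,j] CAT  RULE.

[0,1] NP  lex  "sent"
[1,2] (PP\NP)/NP  lex  "slowly"
[2,3] N/PP  lex  "bone"
[3,4] NP\(N/PP)  lex  "quickly"
[2,4] NP  <  k=3
[1,4] PP\NP  >  k=2
[0,4] PP  <  k=1
[4,5] S  lex  "gave"
[5,6] (S\PP)\S  lex  "a"
[4,6] S\PP  <  k=5
[0,6] S  <  k=4

[0,6] S   <
  [0,4] PP   <
    [0,1] "sent" : NP
    [1,4] PP\NP   >
      [1,2] "slowly" : (PP\NP)/NP
      [2,4] NP   <
        [2,3] "bone" : N/PP
        [3,4] "quickly" : NP\(N/PP)
  [4,6] S\PP   <
    [4,5] "gave" : S
    [5,6] "a" : (S\PP)\S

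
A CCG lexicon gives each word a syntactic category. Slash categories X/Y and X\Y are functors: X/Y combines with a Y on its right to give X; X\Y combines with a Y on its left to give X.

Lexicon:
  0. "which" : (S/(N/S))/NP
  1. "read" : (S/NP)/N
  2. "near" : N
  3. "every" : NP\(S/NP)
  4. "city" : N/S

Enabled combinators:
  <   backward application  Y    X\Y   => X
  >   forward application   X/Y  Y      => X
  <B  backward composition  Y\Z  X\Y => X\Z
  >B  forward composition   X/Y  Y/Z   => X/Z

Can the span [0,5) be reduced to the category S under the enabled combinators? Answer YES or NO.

YES

[0,5] S   >
  [0,4] S/(N/S)   >
    [0,1] "which" : (S/(N/S))/NP
    [1,4] NP   <
      [1,3] S/NP   >
        [1,2] "read" : (S/NP)/N
        [2,3] "near" : N
      [3,4] "every" : NP\(S/NP)
  [4,5] "city" : N/S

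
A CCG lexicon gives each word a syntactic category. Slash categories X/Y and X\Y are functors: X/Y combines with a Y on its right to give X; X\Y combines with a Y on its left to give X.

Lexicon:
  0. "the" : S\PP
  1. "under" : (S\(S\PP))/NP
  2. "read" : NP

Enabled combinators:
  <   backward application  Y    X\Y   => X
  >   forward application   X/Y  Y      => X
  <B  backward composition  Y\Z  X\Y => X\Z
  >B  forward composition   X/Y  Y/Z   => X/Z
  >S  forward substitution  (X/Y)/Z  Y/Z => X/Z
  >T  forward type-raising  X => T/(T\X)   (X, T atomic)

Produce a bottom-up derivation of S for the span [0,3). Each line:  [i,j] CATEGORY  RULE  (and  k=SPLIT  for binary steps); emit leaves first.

[0,3] S   <
  [0,1] "the" : S\PP
  [1,3] S\(S\PP)   >
    [1,2] "under" : (S\(S\PP))/NP
    [2,3] "read" : NP

[0,1] S\PP  lex  "the"
[1,2] (S\(S\PP))/NP  lex  "under"
[2,3] NP  lex  "read"
[1,3] S\(S\PP)  >  k=2
[0,3] S  <  k=1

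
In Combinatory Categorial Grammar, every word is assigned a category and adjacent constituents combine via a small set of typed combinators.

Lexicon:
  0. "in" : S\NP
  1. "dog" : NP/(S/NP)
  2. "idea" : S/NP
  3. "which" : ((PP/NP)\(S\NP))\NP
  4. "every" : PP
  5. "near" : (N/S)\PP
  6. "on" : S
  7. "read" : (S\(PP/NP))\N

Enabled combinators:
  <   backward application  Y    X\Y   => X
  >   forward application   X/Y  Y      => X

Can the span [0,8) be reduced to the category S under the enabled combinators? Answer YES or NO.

[0,8] S   <
  [0,4] PP/NP   <
    [0,1] "in" : S\NP
    [1,4] (PP/NP)\(S\NP)   <
      [1,3] NP   >
        [1,2] "dog" : NP/(S/NP)
        [2,3] "idea" : S/NP
      [3,4] "which" : ((PP/NP)\(S\NP))\NP
  [4,8] S\(PP/NP)   <
    [4,7] N   >
      [4,6] N/S   <
        [4,5] "every" : PP
        [5,6] "near" : (N/S)\PP
      [6,7] "on" : S
    [7,8] "read" : (S\(PP/NP))\N

YES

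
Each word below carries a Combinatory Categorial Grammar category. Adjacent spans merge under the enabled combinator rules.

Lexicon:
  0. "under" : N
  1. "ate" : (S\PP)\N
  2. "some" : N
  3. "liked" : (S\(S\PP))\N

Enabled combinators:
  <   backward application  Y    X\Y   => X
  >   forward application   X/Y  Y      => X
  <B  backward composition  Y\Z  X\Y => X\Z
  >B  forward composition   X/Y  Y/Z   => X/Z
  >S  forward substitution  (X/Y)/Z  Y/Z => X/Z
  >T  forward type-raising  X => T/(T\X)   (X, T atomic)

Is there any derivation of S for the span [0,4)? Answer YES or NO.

YES

[0,4] S   <
  [0,2] S\PP   <
    [0,1] "under" : N
    [1,2] "ate" : (S\PP)\N
  [2,4] S\(S\PP)   <
    [2,3] "some" : N
    [3,4] "liked" : (S\(S\PP))\N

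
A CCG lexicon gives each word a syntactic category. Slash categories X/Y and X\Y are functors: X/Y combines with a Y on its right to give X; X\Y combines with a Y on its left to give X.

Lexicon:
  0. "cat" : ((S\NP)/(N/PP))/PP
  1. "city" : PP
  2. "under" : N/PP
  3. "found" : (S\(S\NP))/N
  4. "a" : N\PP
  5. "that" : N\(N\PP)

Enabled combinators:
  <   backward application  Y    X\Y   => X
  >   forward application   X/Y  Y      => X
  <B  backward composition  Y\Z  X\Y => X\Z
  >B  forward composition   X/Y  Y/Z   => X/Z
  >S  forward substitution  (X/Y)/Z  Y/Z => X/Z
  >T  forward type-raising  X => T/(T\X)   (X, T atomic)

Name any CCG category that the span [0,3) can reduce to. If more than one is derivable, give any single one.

[0,6] S   <
  [0,3] S\NP   >
    [0,2] (S\NP)/(N/PP)   >
      [0,1] "cat" : ((S\NP)/(N/PP))/PP
      [1,2] "city" : PP
    [2,3] "under" : N/PP
  [3,6] S\(S\NP)   >
    [3,4] "found" : (S\(S\NP))/N
    [4,6] N   <
      [4,5] "a" : N\PP
      [5,6] "that" : N\(N\PP)

S\NP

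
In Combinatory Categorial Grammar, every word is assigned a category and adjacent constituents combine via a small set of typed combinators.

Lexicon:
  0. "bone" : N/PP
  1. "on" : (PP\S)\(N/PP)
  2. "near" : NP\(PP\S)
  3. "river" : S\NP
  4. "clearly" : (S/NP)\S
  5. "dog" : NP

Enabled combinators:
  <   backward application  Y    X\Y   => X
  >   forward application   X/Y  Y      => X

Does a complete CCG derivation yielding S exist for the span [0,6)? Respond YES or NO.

[0,6] S   >
  [0,5] S/NP   <
    [0,4] S   <
      [0,3] NP   <
        [0,2] PP\S   <
          [0,1] "bone" : N/PP
          [1,2] "on" : (PP\S)\(N/PP)
        [2,3] "near" : NP\(PP\S)
      [3,4] "river" : S\NP
    [4,5] "clearly" : (S/NP)\S
  [5,6] "dog" : NP

YES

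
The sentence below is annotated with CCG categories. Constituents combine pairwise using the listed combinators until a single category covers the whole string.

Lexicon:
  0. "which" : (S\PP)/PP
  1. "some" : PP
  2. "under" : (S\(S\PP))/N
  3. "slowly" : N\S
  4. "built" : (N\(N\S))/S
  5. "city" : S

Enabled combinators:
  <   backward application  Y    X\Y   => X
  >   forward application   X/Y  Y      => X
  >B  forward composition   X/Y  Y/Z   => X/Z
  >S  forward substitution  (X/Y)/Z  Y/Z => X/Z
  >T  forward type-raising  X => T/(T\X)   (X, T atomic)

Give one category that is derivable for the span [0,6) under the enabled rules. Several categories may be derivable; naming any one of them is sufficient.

[0,6] S   <
  [0,2] S\PP   >
    [0,1] "which" : (S\PP)/PP
    [1,2] "some" : PP
  [2,6] S\(S\PP)   >
    [2,3] "under" : (S\(S\PP))/N
    [3,6] N   <
      [3,4] "slowly" : N\S
      [4,6] N\(N\S)   >
        [4,5] "built" : (N\(N\S))/S
        [5,6] "city" : S

S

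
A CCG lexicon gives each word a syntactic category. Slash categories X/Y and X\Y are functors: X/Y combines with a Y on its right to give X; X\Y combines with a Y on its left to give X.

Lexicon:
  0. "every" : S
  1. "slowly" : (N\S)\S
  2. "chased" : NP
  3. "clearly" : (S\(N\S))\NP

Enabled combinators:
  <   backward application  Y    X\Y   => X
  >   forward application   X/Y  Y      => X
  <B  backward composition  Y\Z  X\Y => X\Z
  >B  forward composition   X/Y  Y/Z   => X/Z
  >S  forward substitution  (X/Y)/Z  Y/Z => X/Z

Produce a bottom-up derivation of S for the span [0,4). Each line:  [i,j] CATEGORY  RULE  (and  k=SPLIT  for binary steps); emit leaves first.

[0,4] S   <
  [0,2] N\S   <
    [0,1] "every" : S
    [1,2] "slowly" : (N\S)\S
  [2,4] S\(N\S)   <
    [2,3] "chased" : NP
    [3,4] "clearly" : (S\(N\S))\NP

[0,1] S  lex  "every"
[1,2] (N\S)\S  lex  "slowly"
[0,2] N\S  <  k=1
[2,3] NP  lex  "chased"
[3,4] (S\(N\S))\NP  lex  "clearly"
[2,4] S\(N\S)  <  k=3
[0,4] S  <  k=2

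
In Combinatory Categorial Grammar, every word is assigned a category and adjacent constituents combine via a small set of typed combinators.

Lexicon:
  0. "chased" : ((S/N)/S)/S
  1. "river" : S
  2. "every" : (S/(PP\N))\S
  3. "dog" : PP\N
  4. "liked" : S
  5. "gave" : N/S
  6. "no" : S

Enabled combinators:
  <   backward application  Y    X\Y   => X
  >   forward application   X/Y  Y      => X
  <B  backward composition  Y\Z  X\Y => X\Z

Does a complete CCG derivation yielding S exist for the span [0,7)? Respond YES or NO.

YES

[0,7] S   >
  [0,5] S/N   >
    [0,4] (S/N)/S   >
      [0,1] "chased" : ((S/N)/S)/S
      [1,4] S   >
        [1,3] S/(PP\N)   <
          [1,2] "river" : S
          [2,3] "every" : (S/(PP\N))\S
        [3,4] "dog" : PP\N
    [4,5] "liked" : S
  [5,7] N   >
    [5,6] "gave" : N/S
    [6,7] "no" : S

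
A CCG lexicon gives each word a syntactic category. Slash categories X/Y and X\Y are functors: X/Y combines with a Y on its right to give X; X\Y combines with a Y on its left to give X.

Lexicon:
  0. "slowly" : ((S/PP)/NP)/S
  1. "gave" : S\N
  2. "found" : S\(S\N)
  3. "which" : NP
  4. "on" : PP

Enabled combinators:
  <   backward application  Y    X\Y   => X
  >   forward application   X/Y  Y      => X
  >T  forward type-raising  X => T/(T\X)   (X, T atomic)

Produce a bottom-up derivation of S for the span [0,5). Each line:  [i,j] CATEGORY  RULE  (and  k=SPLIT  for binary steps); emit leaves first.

[0,5] S   >
  [0,4] S/PP   >
    [0,3] (S/PP)/NP   >
      [0,1] "slowly" : ((S/PP)/NP)/S
      [1,3] S   <
        [1,2] "gave" : S\N
        [2,3] "found" : S\(S\N)
    [3,4] "which" : NP
  [4,5] "on" : PP

[0,1] ((S/PP)/NP)/S  lex  "slowly"
[1,2] S\N  lex  "gave"
[2,3] S\(S\N)  lex  "found"
[1,3] S  <  k=2
[0,3] (S/PP)/NP  >  k=1
[3,4] NP  lex  "which"
[0,4] S/PP  >  k=3
[4,5] PP  lex  "on"
[0,5] S  >  k=4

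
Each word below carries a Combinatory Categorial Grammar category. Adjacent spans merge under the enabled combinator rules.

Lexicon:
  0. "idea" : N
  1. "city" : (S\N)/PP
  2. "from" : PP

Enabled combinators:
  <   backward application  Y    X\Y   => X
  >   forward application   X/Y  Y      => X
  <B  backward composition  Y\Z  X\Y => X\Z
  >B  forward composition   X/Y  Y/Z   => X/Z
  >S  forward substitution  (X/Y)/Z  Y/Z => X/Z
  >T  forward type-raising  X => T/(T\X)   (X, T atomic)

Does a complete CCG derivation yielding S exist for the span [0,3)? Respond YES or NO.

[0,3] S   >
  [0,1] S/(S\N)   >T
    [0,1] "idea" : N
  [1,3] S\N   >
    [1,2] "city" : (S\N)/PP
    [2,3] "from" : PP

YES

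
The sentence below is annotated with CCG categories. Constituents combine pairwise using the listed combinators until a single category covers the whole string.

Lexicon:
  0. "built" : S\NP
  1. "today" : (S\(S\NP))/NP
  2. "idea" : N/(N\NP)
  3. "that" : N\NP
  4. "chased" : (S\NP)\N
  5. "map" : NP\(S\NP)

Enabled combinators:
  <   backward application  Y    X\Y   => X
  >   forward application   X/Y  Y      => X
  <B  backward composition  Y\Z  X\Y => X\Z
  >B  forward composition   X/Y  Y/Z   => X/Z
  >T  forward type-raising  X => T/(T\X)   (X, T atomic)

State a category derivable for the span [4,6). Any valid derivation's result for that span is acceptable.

NP\N

[0,6] S   <
  [0,1] "built" : S\NP
  [1,6] S\(S\NP)   >
    [1,2] "today" : (S\(S\NP))/NP
    [2,6] NP   <
      [2,4] N   >
        [2,3] "idea" : N/(N\NP)
        [3,4] "that" : N\NP
      [4,6] NP\N   <B
        [4,5] "chased" : (S\NP)\N
        [5,6] "map" : NP\(S\NP)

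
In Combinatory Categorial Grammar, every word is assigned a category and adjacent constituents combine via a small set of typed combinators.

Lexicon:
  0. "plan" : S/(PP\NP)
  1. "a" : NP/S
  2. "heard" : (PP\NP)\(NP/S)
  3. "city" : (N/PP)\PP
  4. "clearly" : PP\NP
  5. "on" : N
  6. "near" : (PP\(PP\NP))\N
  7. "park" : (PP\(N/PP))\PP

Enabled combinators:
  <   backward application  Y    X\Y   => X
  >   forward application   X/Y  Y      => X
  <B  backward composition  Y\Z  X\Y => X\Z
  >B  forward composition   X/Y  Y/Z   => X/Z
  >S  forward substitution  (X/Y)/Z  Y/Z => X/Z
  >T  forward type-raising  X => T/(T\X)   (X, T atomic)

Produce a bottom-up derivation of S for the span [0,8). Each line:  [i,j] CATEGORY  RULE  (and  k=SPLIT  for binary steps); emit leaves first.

[0,8] S   >
  [0,1] "plan" : S/(PP\NP)
  [1,8] PP\NP   <B
    [1,3] PP\NP   <
      [1,2] "a" : NP/S
      [2,3] "heard" : (PP\NP)\(NP/S)
    [3,8] PP\PP   <B
      [3,4] "city" : (N/PP)\PP
      [4,8] PP\(N/PP)   <
        [4,7] PP   <
          [4,5] "clearly" : PP\NP
          [5,7] PP\(PP\NP)   <
            [5,6] "on" : N
            [6,7] "near" : (PP\(PP\NP))\N
        [7,8] "park" : (PP\(N/PP))\PP

[0,1] S/(PP\NP)  lex  "plan"
[1,2] NP/S  lex  "a"
[2,3] (PP\NP)\(NP/S)  lex  "heard"
[1,3] PP\NP  <  k=2
[3,4] (N/PP)\PP  lex  "city"
[4,5] PP\NP  lex  "clearly"
[5,6] N  lex  "on"
[6,7] (PP\(PP\NP))\N  lex  "near"
[5,7] PP\(PP\NP)  <  k=6
[4,7] PP  <  k=5
[7,8] (PP\(N/PP))\PP  lex  "park"
[4,8] PP\(N/PP)  <  k=7
[3,8] PP\PP  <B  k=4
[1,8] PP\NP  <B  k=3
[0,8] S  >  k=1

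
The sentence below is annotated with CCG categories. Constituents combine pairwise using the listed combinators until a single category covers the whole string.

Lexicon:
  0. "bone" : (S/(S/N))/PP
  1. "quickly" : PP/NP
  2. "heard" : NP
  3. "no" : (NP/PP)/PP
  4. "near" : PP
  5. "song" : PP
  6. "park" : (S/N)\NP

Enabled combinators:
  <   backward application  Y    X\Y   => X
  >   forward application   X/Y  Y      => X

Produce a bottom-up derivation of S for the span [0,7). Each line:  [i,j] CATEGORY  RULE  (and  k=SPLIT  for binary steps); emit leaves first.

[0,1] (S/(S/N))/PP  lex  "bone"
[1,2] PP/NP  lex  "quickly"
[2,3] NP  lex  "heard"
[1,3] PP  >  k=2
[0,3] S/(S/N)  >  k=1
[3,4] (NP/PP)/PP  lex  "no"
[4,5] PP  lex  "near"
[3,5] NP/PP  >  k=4
[5,6] PP  lex  "song"
[3,6] NP  >  k=5
[6,7] (S/N)\NP  lex  "park"
[3,7] S/N  <  k=6
[0,7] S  >  k=3

[0,7] S   >
  [0,3] S/(S/N)   >
    [0,1] "bone" : (S/(S/N))/PP
    [1,3] PP   >
      [1,2] "quickly" : PP/NP
      [2,3] "heard" : NP
  [3,7] S/N   <
    [3,6] NP   >
      [3,5] NP/PP   >
        [3,4] "no" : (NP/PP)/PP
        [4,5] "near" : PP
      [5,6] "song" : PP
    [6,7] "park" : (S/N)\NP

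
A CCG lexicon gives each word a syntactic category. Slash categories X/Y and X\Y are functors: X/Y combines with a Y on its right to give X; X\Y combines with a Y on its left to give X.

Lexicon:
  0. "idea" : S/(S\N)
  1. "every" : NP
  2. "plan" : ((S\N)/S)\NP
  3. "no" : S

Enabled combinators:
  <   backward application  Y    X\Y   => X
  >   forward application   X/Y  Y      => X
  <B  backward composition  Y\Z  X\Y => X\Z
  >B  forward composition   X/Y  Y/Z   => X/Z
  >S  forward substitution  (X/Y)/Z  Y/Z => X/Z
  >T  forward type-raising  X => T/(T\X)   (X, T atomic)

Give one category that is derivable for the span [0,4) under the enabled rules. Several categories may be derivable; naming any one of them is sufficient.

S

[0,4] S   >
  [0,1] "idea" : S/(S\N)
  [1,4] S\N   >
    [1,3] (S\N)/S   <
      [1,2] "every" : NP
      [2,3] "plan" : ((S\N)/S)\NP
    [3,4] "no" : S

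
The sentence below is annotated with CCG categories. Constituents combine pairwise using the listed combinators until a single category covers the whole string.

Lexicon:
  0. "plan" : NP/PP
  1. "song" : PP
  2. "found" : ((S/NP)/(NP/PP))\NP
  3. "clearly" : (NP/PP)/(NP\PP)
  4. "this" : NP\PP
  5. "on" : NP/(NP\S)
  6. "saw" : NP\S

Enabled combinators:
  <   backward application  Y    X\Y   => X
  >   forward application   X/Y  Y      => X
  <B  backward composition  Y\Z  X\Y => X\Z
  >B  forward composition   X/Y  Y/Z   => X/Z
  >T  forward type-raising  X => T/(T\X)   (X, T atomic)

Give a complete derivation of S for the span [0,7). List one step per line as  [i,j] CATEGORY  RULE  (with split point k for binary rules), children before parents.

[0,1] NP/PP  lex  "plan"
[1,2] PP  lex  "song"
[0,2] NP  >  k=1
[2,3] ((S/NP)/(NP/PP))\NP  lex  "found"
[0,3] (S/NP)/(NP/PP)  <  k=2
[3,4] (NP/PP)/(NP\PP)  lex  "clearly"
[4,5] NP\PP  lex  "this"
[3,5] NP/PP  >  k=4
[0,5] S/NP  >  k=3
[5,6] NP/(NP\S)  lex  "on"
[6,7] NP\S  lex  "saw"
[5,7] NP  >  k=6
[0,7] S  >  k=5

[0,7] S   >
  [0,5] S/NP   >
    [0,3] (S/NP)/(NP/PP)   <
      [0,2] NP   >
        [0,1] "plan" : NP/PP
        [1,2] "song" : PP
      [2,3] "found" : ((S/NP)/(NP/PP))\NP
    [3,5] NP/PP   >
      [3,4] "clearly" : (NP/PP)/(NP\PP)
      [4,5] "this" : NP\PP
  [5,7] NP   >
    [5,6] "on" : NP/(NP\S)
    [6,7] "saw" : NP\S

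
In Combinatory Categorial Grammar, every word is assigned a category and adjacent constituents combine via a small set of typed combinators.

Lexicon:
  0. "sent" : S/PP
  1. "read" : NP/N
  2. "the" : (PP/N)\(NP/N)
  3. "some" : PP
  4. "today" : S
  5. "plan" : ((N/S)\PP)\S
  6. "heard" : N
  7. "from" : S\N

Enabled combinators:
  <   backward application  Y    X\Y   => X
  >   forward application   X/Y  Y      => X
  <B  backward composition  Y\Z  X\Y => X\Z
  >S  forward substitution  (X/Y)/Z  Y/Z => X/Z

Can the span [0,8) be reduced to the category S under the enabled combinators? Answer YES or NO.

YES

[0,8] S   >
  [0,1] "sent" : S/PP
  [1,8] PP   >
    [1,3] PP/N   <
      [1,2] "read" : NP/N
      [2,3] "the" : (PP/N)\(NP/N)
    [3,8] N   >
      [3,6] N/S   <
        [3,4] "some" : PP
        [4,6] (N/S)\PP   <
          [4,5] "today" : S
          [5,6] "plan" : ((N/S)\PP)\S
      [6,8] S   <
        [6,7] "heard" : N
        [7,8] "from" : S\N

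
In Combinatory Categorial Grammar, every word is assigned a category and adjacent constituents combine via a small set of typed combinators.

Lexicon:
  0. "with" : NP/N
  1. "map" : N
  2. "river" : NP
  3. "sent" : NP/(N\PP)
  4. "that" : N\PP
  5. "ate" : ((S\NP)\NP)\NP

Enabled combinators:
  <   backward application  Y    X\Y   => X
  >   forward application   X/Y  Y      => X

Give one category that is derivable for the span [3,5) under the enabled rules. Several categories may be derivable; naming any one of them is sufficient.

NP

[0,6] S   <
  [0,2] NP   >
    [0,1] "with" : NP/N
    [1,2] "map" : N
  [2,6] S\NP   <
    [2,3] "river" : NP
    [3,6] (S\NP)\NP   <
      [3,5] NP   >
        [3,4] "sent" : NP/(N\PP)
        [4,5] "that" : N\PP
      [5,6] "ate" : ((S\NP)\NP)\NP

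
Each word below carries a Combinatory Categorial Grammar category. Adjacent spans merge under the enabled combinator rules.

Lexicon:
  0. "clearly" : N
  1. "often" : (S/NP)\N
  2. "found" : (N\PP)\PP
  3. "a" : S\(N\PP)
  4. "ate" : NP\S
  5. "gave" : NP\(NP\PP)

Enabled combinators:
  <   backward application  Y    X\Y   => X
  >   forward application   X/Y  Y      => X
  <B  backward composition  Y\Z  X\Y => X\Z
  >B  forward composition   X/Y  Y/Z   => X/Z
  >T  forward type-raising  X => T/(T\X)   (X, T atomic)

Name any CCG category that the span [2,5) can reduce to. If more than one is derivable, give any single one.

[0,6] S   >
  [0,2] S/NP   <
    [0,1] "clearly" : N
    [1,2] "often" : (S/NP)\N
  [2,6] NP   <
    [2,5] NP\PP   <B
      [2,4] S\PP   <B
        [2,3] "found" : (N\PP)\PP
        [3,4] "a" : S\(N\PP)
      [4,5] "ate" : NP\S
    [5,6] "gave" : NP\(NP\PP)

NP\PP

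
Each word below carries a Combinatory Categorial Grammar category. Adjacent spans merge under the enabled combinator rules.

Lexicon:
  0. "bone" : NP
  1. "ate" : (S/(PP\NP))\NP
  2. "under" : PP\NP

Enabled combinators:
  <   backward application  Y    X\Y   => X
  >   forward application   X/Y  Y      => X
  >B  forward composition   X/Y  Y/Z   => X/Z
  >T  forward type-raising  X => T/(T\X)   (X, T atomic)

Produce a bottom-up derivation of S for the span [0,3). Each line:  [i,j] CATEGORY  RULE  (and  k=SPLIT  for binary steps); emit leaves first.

[0,3] S   >
  [0,2] S/(PP\NP)   <
    [0,1] "bone" : NP
    [1,2] "ate" : (S/(PP\NP))\NP
  [2,3] "under" : PP\NP

[0,1] NP  lex  "bone"
[1,2] (S/(PP\NP))\NP  lex  "ate"
[0,2] S/(PP\NP)  <  k=1
[2,3] PP\NP  lex  "under"
[0,3] S  >  k=2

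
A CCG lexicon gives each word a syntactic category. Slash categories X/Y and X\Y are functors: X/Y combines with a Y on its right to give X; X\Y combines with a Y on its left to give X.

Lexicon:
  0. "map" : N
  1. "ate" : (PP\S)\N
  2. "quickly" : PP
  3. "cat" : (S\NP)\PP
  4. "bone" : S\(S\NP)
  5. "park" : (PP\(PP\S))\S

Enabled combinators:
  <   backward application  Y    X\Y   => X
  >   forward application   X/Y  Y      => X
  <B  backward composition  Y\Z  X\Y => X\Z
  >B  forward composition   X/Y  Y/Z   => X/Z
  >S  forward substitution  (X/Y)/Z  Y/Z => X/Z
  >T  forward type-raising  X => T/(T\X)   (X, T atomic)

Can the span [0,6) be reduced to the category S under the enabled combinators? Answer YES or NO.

N (PP\S)\N PP (S\NP)\PP S\(S\NP) (PP\(PP\S))\S
CKY chart[0,6] = {N/(N\PP), NP/(NP\PP), PP, PP/(PP\PP), S/(S\PP)}; S ∉ chart

NO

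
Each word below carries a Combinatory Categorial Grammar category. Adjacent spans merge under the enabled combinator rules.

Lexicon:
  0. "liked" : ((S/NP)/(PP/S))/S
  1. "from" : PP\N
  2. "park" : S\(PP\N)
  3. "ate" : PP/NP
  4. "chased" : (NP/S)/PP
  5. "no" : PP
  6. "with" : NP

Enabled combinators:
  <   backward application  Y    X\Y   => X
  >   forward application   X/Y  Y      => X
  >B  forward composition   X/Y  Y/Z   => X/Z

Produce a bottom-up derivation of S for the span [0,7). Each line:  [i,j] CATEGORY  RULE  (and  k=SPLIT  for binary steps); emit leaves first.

[0,1] ((S/NP)/(PP/S))/S  lex  "liked"
[1,2] PP\N  lex  "from"
[2,3] S\(PP\N)  lex  "park"
[1,3] S  <  k=2
[0,3] (S/NP)/(PP/S)  >  k=1
[3,4] PP/NP  lex  "ate"
[4,5] (NP/S)/PP  lex  "chased"
[5,6] PP  lex  "no"
[4,6] NP/S  >  k=5
[3,6] PP/S  >B  k=4
[0,6] S/NP  >  k=3
[6,7] NP  lex  "with"
[0,7] S  >  k=6

[0,7] S   >
  [0,6] S/NP   >
    [0,3] (S/NP)/(PP/S)   >
      [0,1] "liked" : ((S/NP)/(PP/S))/S
      [1,3] S   <
        [1,2] "from" : PP\N
        [2,3] "park" : S\(PP\N)
    [3,6] PP/S   >B
      [3,4] "ate" : PP/NP
      [4,6] NP/S   >
        [4,5] "chased" : (NP/S)/PP
        [5,6] "no" : PP
  [6,7] "with" : NP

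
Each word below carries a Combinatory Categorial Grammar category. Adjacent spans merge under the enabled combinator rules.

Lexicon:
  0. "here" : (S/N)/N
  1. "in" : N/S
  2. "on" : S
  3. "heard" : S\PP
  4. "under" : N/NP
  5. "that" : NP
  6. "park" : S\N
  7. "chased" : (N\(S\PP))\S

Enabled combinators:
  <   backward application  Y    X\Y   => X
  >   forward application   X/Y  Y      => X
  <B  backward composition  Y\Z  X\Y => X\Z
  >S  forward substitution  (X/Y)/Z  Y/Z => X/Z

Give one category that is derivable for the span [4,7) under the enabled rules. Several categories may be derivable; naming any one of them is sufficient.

S

[0,8] S   >
  [0,3] S/N   >
    [0,1] "here" : (S/N)/N
    [1,3] N   >
      [1,2] "in" : N/S
      [2,3] "on" : S
  [3,8] N   <
    [3,4] "heard" : S\PP
    [4,8] N\(S\PP)   <
      [4,7] S   <
        [4,6] N   >
          [4,5] "under" : N/NP
          [5,6] "that" : NP
        [6,7] "park" : S\N
      [7,8] "chased" : (N\(S\PP))\S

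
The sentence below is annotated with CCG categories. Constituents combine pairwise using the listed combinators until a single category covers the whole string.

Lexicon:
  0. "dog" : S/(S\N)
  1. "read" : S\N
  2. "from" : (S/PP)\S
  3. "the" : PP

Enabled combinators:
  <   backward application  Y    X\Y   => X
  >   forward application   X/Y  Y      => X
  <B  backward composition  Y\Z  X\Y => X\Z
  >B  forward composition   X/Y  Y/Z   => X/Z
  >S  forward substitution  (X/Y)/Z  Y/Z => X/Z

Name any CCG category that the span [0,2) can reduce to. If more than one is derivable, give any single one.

[0,4] S   >
  [0,3] S/PP   <
    [0,2] S   >
      [0,1] "dog" : S/(S\N)
      [1,2] "read" : S\N
    [2,3] "from" : (S/PP)\S
  [3,4] "the" : PP

S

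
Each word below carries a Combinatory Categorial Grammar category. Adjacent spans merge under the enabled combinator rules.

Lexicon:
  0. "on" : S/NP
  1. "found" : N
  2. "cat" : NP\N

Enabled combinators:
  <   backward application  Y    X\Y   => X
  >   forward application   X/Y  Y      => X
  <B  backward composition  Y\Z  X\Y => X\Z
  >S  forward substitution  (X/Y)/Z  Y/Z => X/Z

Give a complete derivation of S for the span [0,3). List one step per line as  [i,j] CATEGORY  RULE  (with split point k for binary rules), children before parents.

[0,1] S/NP  lex  "on"
[1,2] N  lex  "found"
[2,3] NP\N  lex  "cat"
[1,3] NP  <  k=2
[0,3] S  >  k=1

[0,3] S   >
  [0,1] "on" : S/NP
  [1,3] NP   <
    [1,2] "found" : N
    [2,3] "cat" : NP\N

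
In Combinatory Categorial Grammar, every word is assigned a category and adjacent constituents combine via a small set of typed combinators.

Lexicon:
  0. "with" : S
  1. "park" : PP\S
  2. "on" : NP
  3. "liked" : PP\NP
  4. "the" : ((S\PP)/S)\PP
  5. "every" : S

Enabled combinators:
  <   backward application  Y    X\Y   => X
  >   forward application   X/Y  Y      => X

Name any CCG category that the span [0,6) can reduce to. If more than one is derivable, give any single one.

[0,6] S   <
  [0,2] PP   <
    [0,1] "with" : S
    [1,2] "park" : PP\S
  [2,6] S\PP   >
    [2,5] (S\PP)/S   <
      [2,4] PP   <
        [2,3] "on" : NP
        [3,4] "liked" : PP\NP
      [4,5] "the" : ((S\PP)/S)\PP
    [5,6] "every" : S

S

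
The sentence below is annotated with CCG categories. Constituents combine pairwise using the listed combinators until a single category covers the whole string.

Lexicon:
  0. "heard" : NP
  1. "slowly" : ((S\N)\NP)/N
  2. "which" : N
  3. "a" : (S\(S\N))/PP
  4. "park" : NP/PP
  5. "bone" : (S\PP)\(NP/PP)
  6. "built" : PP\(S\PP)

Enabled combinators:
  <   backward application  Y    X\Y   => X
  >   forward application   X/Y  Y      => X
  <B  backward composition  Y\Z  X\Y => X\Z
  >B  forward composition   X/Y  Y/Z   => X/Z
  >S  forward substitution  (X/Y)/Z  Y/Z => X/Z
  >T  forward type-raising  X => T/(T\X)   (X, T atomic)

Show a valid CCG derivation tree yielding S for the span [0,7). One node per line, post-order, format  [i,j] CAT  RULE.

[0,1] NP  lex  "heard"
[1,2] ((S\N)\NP)/N  lex  "slowly"
[2,3] N  lex  "which"
[1,3] (S\N)\NP  >  k=2
[0,3] S\N  <  k=1
[3,4] (S\(S\N))/PP  lex  "a"
[4,5] NP/PP  lex  "park"
[5,6] (S\PP)\(NP/PP)  lex  "bone"
[4,6] S\PP  <  k=5
[6,7] PP\(S\PP)  lex  "built"
[4,7] PP  <  k=6
[3,7] S\(S\N)  >  k=4
[0,7] S  <  k=3

[0,7] S   <
  [0,3] S\N   <
    [0,1] "heard" : NP
    [1,3] (S\N)\NP   >
      [1,2] "slowly" : ((S\N)\NP)/N
      [2,3] "which" : N
  [3,7] S\(S\N)   >
    [3,4] "a" : (S\(S\N))/PP
    [4,7] PP   <
      [4,6] S\PP   <
        [4,5] "park" : NP/PP
        [5,6] "bone" : (S\PP)\(NP/PP)
      [6,7] "built" : PP\(S\PP)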